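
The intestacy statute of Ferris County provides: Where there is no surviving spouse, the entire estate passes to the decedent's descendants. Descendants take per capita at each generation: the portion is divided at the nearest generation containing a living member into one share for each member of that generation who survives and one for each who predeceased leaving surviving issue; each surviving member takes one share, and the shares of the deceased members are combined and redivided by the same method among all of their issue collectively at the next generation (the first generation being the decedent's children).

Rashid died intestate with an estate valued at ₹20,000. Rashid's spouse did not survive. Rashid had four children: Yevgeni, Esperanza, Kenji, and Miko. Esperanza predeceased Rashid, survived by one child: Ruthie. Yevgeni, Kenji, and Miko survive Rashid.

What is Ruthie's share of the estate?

The entire ₹20,000 passes to the descendants.
That amount (₹20,000) is divided at the children's generation into 4 shares of ₹5,000. Yevgeni, Kenji, and Miko each take ₹5,000. The remaining share for the deceased Esperanza (₹5,000) is carried to the next generation.
That pool (₹5,000) passes entirely to Ruthie, the sole taker at the grandchildren's generation.

Ruthie receives ₹5,000.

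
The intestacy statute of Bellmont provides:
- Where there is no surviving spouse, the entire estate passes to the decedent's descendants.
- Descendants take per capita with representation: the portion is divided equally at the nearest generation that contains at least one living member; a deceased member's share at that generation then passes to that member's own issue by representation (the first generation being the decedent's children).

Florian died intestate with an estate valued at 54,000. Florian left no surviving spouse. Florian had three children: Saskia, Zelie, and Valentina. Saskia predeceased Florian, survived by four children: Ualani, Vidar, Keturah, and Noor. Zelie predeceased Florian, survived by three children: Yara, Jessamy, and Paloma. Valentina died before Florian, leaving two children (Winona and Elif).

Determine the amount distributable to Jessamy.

The entire 54,000 passes to the descendants.
No child survives, so the initial division is made at the grandchildren's generation.
That amount (54,000) is divided into 9 shares of 6,000: Ualani, Vidar, Keturah, Noor, Yara, Jessamy, Paloma, Winona, and Elif each take 6,000.

Jessamy receives 6,000.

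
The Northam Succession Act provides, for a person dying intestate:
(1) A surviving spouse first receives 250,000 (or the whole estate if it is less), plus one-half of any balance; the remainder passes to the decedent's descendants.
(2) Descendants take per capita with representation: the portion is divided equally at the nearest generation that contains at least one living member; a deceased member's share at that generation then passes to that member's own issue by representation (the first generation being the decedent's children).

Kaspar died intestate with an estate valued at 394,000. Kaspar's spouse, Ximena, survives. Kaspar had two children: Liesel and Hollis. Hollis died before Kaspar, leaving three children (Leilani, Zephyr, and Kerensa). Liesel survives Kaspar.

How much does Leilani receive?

Leilani receives 12,000.

Ximena first takes 250,000, leaving a balance of 144,000. Ximena then takes one-half of the balance (72,000), for a total of 322,000. The remaining 72,000 passes to the descendants.
The descendants' portion (72,000) is divided into 2 shares of 36,000: Liesel takes 36,000; Hollis's 36,000 share passes to Hollis's issue.
Hollis's share (36,000) is divided into 3 shares of 12,000: Leilani, Zephyr, and Kerensa each take 12,000.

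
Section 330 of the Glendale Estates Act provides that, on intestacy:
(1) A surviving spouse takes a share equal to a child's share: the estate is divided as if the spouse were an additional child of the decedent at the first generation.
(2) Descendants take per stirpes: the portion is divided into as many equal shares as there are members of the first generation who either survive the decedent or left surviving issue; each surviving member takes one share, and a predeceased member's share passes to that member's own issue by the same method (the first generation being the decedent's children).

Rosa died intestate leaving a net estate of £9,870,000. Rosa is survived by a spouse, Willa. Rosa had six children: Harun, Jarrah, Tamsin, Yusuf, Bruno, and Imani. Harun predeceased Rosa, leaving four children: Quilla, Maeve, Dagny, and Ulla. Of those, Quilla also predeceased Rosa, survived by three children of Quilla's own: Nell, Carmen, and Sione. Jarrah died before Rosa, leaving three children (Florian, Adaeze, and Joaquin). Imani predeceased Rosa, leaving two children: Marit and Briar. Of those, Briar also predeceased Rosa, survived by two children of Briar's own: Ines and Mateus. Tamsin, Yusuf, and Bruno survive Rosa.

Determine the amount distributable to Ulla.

The spouse counts as an additional share at the children's level, so there are 7 primary shares of £1,410,000. Willa takes one such share (£1,410,000).
The children's combined portion (£8,460,000) is divided into 6 shares of £1,410,000: Tamsin, Yusuf, and Bruno each take £1,410,000; Harun's £1,410,000 share passes to Harun's issue; Jarrah's £1,410,000 share passes to Jarrah's issue; Imani's £1,410,000 share passes to Imani's issue.
Harun's share (£1,410,000) is divided into 4 shares of £352,500: Maeve, Dagny, and Ulla each take £352,500; Quilla's £352,500 share passes to Quilla's issue.
Quilla's share (£352,500) is divided into 3 shares of £117,500: Nell, Carmen, and Sione each take £117,500.
Jarrah's share (£1,410,000) is divided into 3 shares of £470,000: Florian, Adaeze, and Joaquin each take £470,000.
Imani's share (£1,410,000) is divided into 2 shares of £705,000: Marit takes £705,000; Briar's £705,000 share passes to Briar's issue.
Briar's share (£705,000) is divided into 2 shares of £352,500: Ines and Mateus each take £352,500.

Ulla receives £352,500.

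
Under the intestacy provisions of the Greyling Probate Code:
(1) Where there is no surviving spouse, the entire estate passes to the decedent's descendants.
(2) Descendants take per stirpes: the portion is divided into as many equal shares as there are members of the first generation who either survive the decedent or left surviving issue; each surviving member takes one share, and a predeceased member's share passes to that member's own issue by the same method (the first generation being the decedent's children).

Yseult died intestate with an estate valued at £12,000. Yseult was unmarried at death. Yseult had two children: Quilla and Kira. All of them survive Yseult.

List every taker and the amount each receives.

Quilla: £6,000; Kira: £6,000

The entire £12,000 passes to the descendants.
That amount (£12,000) is divided into 2 shares of £6,000: Quilla and Kira each take £6,000.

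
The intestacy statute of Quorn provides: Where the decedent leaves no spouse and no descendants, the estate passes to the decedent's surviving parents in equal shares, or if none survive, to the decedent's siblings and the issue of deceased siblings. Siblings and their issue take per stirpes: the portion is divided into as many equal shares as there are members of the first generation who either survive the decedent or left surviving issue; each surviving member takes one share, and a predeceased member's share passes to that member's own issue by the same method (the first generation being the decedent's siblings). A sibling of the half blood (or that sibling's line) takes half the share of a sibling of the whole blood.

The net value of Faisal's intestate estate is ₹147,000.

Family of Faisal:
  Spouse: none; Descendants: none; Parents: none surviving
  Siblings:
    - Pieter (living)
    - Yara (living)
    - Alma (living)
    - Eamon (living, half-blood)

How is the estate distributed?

The entire ₹147,000 passes to the siblings and their issue.
Counting each half-blood sibling's line as half a unit, there are 7/2 units in ₹147,000, so one unit is ₹42,000. Whole-blood lines (Pieter, Yara, and Alma) take ₹42,000 each; half-blood lines (Eamon) take ₹21,000 each.

Pieter: ₹42,000; Yara: ₹42,000; Alma: ₹42,000; Eamon: ₹21,000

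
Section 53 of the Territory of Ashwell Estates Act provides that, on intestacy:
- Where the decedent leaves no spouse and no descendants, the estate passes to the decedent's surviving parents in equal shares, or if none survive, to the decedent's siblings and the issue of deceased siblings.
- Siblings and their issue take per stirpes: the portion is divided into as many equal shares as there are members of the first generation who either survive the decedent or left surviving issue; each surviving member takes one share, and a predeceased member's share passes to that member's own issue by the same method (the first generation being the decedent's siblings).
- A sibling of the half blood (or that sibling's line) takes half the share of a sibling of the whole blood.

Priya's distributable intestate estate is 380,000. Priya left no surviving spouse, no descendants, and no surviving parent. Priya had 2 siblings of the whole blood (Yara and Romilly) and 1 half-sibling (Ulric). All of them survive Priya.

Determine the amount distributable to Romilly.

Romilly receives 152,000.

The entire 380,000 passes to the siblings and their issue.
Counting each half-blood sibling's line as half a unit, there are 5/2 units in 380,000, so one unit is 152,000. Whole-blood lines (Yara and Romilly) take 152,000 each; half-blood lines (Ulric) take 76,000 each.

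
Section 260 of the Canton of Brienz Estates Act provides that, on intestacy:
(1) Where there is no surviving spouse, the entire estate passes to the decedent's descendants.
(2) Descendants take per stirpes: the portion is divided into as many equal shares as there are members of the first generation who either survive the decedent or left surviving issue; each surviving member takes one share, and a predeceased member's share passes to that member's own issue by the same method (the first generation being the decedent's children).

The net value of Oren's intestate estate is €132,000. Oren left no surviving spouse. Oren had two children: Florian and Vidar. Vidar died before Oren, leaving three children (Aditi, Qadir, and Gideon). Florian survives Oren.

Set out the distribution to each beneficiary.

The entire €132,000 passes to the descendants.
That amount (€132,000) is divided into 2 shares of €66,000: Florian takes €66,000; Vidar's €66,000 share passes to Vidar's issue.
Vidar's share (€66,000) is divided into 3 shares of €22,000: Aditi, Qadir, and Gideon each take €22,000.

Florian: €66,000; Aditi: €22,000; Qadir: €22,000; Gideon: €22,000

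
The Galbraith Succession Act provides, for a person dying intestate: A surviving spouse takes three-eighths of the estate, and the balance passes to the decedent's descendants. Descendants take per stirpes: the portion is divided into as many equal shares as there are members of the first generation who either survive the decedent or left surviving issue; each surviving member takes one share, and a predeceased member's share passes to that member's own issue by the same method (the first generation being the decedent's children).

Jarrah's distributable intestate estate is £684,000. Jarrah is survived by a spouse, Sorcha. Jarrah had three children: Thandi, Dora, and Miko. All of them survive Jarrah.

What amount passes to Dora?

Sorcha takes three-eighths of £684,000 = £256,500. The remaining £427,500 passes to the descendants.
The descendants' portion (£427,500) is divided into 3 shares of £142,500: Thandi, Dora, and Miko each take £142,500.

Dora receives £142,500.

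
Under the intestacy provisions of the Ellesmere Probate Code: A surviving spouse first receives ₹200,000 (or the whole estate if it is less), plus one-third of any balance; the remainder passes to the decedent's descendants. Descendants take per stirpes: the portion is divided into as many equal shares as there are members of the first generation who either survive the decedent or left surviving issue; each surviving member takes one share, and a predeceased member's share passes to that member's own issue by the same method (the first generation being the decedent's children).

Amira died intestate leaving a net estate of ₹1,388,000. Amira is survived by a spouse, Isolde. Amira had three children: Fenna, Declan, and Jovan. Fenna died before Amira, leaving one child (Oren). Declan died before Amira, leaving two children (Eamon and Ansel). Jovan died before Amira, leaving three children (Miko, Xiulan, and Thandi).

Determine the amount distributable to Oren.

Isolde first takes ₹200,000, leaving a balance of ₹1,188,000. Isolde then takes one-third of the balance (₹396,000), for a total of ₹596,000. The remaining ₹792,000 passes to the descendants.
The descendants' portion (₹792,000) is divided into 3 shares of ₹264,000: Fenna's ₹264,000 share passes to Fenna's issue; Declan's ₹264,000 share passes to Declan's issue; Jovan's ₹264,000 share passes to Jovan's issue.
Fenna's share (₹264,000) passes entirely to Oren.
Declan's share (₹264,000) is divided into 2 shares of ₹132,000: Eamon and Ansel each take ₹132,000.
Jovan's share (₹264,000) is divided into 3 shares of ₹88,000: Miko, Xiulan, and Thandi each take ₹88,000.

Oren receives ₹264,000.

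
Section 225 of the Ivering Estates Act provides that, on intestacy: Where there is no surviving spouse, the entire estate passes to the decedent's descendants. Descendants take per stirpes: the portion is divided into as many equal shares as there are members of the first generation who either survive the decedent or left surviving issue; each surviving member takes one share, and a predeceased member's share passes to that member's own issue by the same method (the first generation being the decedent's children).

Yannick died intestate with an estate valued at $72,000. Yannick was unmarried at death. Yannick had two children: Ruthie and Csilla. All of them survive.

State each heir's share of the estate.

The entire $72,000 passes to the descendants.
That amount ($72,000) is divided into 2 shares of $36,000: Ruthie and Csilla each take $36,000.

Ruthie: $36,000; Csilla: $36,000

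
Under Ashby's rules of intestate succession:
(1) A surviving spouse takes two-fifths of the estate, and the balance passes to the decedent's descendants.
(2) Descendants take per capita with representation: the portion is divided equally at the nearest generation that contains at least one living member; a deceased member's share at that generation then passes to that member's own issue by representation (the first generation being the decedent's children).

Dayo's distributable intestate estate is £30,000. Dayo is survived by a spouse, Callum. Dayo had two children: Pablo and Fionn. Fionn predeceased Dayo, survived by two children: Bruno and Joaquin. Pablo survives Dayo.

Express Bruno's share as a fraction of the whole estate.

Callum takes two-fifths of £30,000 = £12,000. The remaining £18,000 passes to the descendants.
The descendants' portion (£18,000) is divided into 2 shares of £9,000: Pablo takes £9,000; Fionn's £9,000 share passes to Fionn's issue.
Fionn's share (£9,000) is divided into 2 shares of £4,500: Bruno and Joaquin each take £4,500.

Bruno receives 3/20 of the estate.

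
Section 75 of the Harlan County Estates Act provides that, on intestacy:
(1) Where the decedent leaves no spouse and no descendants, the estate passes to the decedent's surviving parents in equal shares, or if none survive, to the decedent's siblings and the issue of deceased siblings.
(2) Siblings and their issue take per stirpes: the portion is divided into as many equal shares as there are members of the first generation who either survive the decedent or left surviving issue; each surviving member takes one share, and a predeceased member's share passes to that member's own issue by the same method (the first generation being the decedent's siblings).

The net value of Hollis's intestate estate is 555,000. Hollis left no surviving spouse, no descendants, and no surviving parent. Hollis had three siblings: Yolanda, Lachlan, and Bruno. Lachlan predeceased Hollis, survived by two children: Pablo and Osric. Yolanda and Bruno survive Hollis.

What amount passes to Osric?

The entire 555,000 passes to the siblings and their issue.
That amount (555,000) is divided into 3 shares of 185,000: Yolanda and Bruno each take 185,000; Lachlan's 185,000 share passes to Lachlan's issue.
Lachlan's share (185,000) is divided into 2 shares of 92,500: Pablo and Osric each take 92,500.

Osric receives 92,500.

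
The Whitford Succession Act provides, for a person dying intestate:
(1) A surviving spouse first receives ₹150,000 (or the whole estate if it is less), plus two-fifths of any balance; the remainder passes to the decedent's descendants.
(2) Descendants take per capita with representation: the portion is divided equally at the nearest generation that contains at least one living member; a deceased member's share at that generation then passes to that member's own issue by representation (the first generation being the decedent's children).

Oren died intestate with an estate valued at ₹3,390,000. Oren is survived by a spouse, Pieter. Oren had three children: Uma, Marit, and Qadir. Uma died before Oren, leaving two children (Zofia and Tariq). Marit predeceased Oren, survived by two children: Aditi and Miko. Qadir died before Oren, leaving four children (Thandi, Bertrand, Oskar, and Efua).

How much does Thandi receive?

Pieter first takes ₹150,000, leaving a balance of ₹3,240,000. Pieter then takes two-fifths of the balance (₹1,296,000), for a total of ₹1,446,000. The remaining ₹1,944,000 passes to the descendants.
No child survives, so the initial division is made at the grandchildren's generation.
The descendants' portion (₹1,944,000) is divided into 8 shares of ₹243,000: Zofia, Tariq, Aditi, Miko, Thandi, Bertrand, Oskar, and Efua each take ₹243,000.

Thandi receives ₹243,000.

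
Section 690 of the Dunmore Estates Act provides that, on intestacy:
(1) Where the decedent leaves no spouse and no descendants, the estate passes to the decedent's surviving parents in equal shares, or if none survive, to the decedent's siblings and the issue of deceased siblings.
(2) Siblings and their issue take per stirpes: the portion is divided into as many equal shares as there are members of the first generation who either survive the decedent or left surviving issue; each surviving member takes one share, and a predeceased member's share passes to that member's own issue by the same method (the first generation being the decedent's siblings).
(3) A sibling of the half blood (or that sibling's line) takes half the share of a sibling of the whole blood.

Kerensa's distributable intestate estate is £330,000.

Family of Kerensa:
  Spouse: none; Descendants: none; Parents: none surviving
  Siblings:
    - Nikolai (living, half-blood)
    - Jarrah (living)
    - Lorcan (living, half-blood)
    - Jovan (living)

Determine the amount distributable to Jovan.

The entire £330,000 passes to the siblings and their issue.
Counting each half-blood sibling's line as half a unit, there are 3 units in £330,000, so one unit is £110,000. Whole-blood lines (Jarrah and Jovan) take £110,000 each; half-blood lines (Nikolai and Lorcan) take £55,000 each.

Jovan receives £110,000.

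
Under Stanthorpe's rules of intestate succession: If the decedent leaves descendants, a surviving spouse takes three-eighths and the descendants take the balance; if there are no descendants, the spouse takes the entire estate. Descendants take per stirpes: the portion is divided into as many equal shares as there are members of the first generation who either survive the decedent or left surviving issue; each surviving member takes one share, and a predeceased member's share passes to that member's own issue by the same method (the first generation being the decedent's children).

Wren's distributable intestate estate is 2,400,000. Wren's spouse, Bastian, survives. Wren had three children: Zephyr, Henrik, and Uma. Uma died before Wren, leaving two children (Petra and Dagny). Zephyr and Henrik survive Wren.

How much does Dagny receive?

Dagny receives 250,000.

Bastian takes three-eighths of 2,400,000 = 900,000. The remaining 1,500,000 passes to the descendants.
The descendants' portion (1,500,000) is divided into 3 shares of 500,000: Zephyr and Henrik each take 500,000; Uma's 500,000 share passes to Uma's issue.
Uma's share (500,000) is divided into 2 shares of 250,000: Petra and Dagny each take 250,000.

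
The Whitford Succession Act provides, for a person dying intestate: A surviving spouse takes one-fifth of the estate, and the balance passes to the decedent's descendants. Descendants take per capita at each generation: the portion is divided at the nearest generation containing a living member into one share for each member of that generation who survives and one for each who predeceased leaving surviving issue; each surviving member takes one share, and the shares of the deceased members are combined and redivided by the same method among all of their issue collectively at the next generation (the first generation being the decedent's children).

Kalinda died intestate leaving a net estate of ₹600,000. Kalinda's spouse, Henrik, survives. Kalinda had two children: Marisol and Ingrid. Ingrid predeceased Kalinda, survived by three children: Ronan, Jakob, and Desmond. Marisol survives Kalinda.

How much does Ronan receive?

Henrik takes one-fifth of ₹600,000 = ₹120,000. The remaining ₹480,000 passes to the descendants.
The descendants' portion (₹480,000) is divided at the children's generation into 2 shares of ₹240,000. Marisol takes ₹240,000. The remaining share for the deceased Ingrid (₹240,000) is carried to the next generation.
That pool (₹240,000) is divided at the grandchildren's generation equally among Ronan, Jakob, and Desmond: ₹80,000 each.

Ronan receives ₹80,000.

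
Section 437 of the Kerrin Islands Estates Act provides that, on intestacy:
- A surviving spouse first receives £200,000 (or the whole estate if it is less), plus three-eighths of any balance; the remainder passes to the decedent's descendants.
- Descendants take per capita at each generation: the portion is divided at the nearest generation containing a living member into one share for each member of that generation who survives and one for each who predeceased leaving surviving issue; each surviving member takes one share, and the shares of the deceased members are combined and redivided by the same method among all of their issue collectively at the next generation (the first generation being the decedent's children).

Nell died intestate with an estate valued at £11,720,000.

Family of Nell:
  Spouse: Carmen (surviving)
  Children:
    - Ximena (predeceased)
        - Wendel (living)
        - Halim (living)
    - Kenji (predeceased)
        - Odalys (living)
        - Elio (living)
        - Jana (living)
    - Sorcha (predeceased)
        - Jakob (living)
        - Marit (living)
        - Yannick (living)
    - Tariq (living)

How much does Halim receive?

Carmen first takes £200,000, leaving a balance of £11,520,000. Carmen then takes three-eighths of the balance (£4,320,000), for a total of £4,520,000. The remaining £7,200,000 passes to the descendants.
The descendants' portion (£7,200,000) is divided at the children's generation into 4 shares of £1,800,000. Tariq takes £1,800,000. The 3 shares of the deceased (Ximena, Kenji, and Sorcha) are combined into a pool of £5,400,000.
That pool (£5,400,000) is divided at the grandchildren's generation equally among Wendel, Halim, Odalys, Elio, Jana, Jakob, Marit, and Yannick: £675,000 each.

Halim receives £675,000.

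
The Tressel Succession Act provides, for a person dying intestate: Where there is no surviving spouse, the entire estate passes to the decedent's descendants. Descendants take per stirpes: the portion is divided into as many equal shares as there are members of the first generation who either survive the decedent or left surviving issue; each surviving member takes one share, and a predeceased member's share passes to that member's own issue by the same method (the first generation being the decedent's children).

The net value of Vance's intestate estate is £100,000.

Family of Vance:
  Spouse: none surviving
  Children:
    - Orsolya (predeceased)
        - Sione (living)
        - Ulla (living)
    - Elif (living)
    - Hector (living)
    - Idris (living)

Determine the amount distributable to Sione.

Sione receives £12,500.

The entire £100,000 passes to the descendants.
That amount (£100,000) is divided into 4 shares of £25,000: Elif, Hector, and Idris each take £25,000; Orsolya's £25,000 share passes to Orsolya's issue.
Orsolya's share (£25,000) is divided into 2 shares of £12,500: Sione and Ulla each take £12,500.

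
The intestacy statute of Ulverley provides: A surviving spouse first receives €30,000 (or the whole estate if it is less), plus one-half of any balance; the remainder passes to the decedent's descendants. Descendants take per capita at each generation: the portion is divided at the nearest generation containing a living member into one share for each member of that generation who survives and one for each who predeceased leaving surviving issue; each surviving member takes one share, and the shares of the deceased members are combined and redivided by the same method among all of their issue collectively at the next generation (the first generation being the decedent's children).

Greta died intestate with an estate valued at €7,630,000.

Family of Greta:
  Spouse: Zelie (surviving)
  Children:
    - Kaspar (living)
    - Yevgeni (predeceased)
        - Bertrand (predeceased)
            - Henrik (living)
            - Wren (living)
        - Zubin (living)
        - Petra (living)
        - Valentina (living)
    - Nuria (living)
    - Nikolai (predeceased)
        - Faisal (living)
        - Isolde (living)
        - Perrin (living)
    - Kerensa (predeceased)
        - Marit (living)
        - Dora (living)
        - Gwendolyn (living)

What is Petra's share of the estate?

Zelie first takes €30,000, leaving a balance of €7,600,000. Zelie then takes one-half of the balance (€3,800,000), for a total of €3,830,000. The remaining €3,800,000 passes to the descendants.
The descendants' portion (€3,800,000) is divided at the children's generation into 5 shares of €760,000. Kaspar and Nuria each take €760,000. The 3 shares of the deceased (Yevgeni, Nikolai, and Kerensa) are combined into a pool of €2,280,000.
That pool (€2,280,000) is divided at the grandchildren's generation into 10 shares of €228,000. Zubin, Petra, Valentina, Faisal, Isolde, Perrin, Marit, Dora, and Gwendolyn each take €228,000. The remaining share for the deceased Bertrand (€228,000) is carried to the next generation.
That pool (€228,000) is divided at the great-grandchildren's generation equally among Henrik and Wren: €114,000 each.

Petra receives €228,000.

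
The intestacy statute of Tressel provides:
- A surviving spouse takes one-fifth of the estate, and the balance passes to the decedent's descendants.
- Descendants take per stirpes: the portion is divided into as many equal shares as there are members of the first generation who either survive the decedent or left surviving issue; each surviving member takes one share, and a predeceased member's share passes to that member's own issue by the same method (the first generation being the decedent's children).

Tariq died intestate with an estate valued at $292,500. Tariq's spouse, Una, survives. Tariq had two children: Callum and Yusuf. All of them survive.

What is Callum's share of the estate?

Una takes one-fifth of $292,500 = $58,500. The remaining $234,000 passes to the descendants.
The descendants' portion ($234,000) is divided into 2 shares of $117,000: Callum and Yusuf each take $117,000.

Callum receives $117,000.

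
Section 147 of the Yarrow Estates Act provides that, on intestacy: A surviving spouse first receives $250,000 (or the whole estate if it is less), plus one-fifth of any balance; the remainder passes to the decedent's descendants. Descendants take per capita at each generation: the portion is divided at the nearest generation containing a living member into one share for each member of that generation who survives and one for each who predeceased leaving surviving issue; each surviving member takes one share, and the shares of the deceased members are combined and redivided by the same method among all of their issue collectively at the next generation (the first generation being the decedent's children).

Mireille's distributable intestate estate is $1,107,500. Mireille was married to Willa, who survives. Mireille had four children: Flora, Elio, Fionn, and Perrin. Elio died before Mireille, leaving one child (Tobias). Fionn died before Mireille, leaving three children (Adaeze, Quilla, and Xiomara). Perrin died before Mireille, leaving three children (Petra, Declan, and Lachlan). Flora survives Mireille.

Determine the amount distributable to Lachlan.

Lachlan receives $73,500.

Willa first takes $250,000, leaving a balance of $857,500. Willa then takes one-fifth of the balance ($171,500), for a total of $421,500. The remaining $686,000 passes to the descendants.
The descendants' portion ($686,000) is divided at the children's generation into 4 shares of $171,500. Flora takes $171,500. The 3 shares of the deceased (Elio, Fionn, and Perrin) are combined into a pool of $514,500.
That pool ($514,500) is divided at the grandchildren's generation equally among Tobias, Adaeze, Quilla, Xiomara, Petra, Declan, and Lachlan: $73,500 each.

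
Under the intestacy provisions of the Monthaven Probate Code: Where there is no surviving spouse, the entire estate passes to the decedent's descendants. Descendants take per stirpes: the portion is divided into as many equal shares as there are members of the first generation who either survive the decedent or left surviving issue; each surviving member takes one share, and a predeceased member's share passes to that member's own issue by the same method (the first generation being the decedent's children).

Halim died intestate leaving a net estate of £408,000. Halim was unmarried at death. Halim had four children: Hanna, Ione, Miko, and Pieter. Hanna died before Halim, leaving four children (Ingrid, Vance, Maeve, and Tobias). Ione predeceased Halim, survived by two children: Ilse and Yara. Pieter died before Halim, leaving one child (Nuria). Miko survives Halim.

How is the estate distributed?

Ingrid: £25,500; Vance: £25,500; Maeve: £25,500; Tobias: £25,500; Ilse: £51,000; Yara: £51,000; Miko: £102,000; Nuria: £102,000

The entire £408,000 passes to the descendants.
That amount (£408,000) is divided into 4 shares of £102,000: Miko takes £102,000; Hanna's £102,000 share passes to Hanna's issue; Ione's £102,000 share passes to Ione's issue; Pieter's £102,000 share passes to Pieter's issue.
Hanna's share (£102,000) is divided into 4 shares of £25,500: Ingrid, Vance, Maeve, and Tobias each take £25,500.
Ione's share (£102,000) is divided into 2 shares of £51,000: Ilse and Yara each take £51,000.
Pieter's share (£102,000) passes entirely to Nuria.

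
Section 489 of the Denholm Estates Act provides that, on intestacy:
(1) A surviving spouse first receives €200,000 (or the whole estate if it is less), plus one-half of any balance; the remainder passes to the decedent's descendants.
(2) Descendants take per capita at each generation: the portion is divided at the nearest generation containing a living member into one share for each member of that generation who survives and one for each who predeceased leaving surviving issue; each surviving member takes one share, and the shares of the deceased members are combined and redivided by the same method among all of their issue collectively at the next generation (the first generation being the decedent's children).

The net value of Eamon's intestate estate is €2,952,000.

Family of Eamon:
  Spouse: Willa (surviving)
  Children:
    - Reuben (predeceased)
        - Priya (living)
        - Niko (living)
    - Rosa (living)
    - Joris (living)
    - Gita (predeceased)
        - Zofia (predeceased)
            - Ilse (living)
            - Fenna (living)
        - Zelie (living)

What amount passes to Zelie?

Willa first takes €200,000, leaving a balance of €2,752,000. Willa then takes one-half of the balance (€1,376,000), for a total of €1,576,000. The remaining €1,376,000 passes to the descendants.
The descendants' portion (€1,376,000) is divided at the children's generation into 4 shares of €344,000. Rosa and Joris each take €344,000. The 2 shares of the deceased (Reuben and Gita) are combined into a pool of €688,000.
That pool (€688,000) is divided at the grandchildren's generation into 4 shares of €172,000. Priya, Niko, and Zelie each take €172,000. The remaining share for the deceased Zofia (€172,000) is carried to the next generation.
That pool (€172,000) is divided at the great-grandchildren's generation equally among Ilse and Fenna: €86,000 each.

Zelie receives €172,000.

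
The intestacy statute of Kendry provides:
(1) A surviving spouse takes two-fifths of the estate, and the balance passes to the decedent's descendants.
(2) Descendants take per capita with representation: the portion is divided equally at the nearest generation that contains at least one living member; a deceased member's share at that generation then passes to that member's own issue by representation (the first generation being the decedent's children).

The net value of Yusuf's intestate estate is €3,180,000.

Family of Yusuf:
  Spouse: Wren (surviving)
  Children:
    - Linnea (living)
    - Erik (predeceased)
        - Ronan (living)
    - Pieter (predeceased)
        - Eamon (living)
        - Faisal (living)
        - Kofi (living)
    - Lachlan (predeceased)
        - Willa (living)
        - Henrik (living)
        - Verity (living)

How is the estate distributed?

Wren takes two-fifths of €3,180,000 = €1,272,000. The remaining €1,908,000 passes to the descendants.
The descendants' portion (€1,908,000) is divided into 4 shares of €477,000: Linnea takes €477,000; Erik's €477,000 share passes to Erik's issue; Pieter's €477,000 share passes to Pieter's issue; Lachlan's €477,000 share passes to Lachlan's issue.
Erik's share (€477,000) passes entirely to Ronan.
Pieter's share (€477,000) is divided into 3 shares of €159,000: Eamon, Faisal, and Kofi each take €159,000.
Lachlan's share (€477,000) is divided into 3 shares of €159,000: Willa, Henrik, and Verity each take €159,000.

Wren: €1,272,000; Linnea: €477,000; Ronan: €477,000; Eamon: €159,000; Faisal: €159,000; Kofi: €159,000; Willa: €159,000; Henrik: €159,000; Verity: €159,000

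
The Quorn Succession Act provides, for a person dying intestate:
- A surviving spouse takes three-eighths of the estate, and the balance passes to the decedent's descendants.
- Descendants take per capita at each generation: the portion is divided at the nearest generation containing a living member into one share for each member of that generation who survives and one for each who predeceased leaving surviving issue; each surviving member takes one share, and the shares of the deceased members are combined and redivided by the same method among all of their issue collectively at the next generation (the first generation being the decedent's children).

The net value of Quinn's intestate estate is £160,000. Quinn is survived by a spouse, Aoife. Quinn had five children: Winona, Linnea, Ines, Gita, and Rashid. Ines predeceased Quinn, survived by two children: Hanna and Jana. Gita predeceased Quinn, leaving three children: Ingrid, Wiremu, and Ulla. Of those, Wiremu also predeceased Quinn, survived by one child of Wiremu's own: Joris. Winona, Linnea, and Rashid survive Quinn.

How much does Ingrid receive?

Ingrid receives £8,000.

Aoife takes three-eighths of £160,000 = £60,000. The remaining £100,000 passes to the descendants.
The descendants' portion (£100,000) is divided at the children's generation into 5 shares of £20,000. Winona, Linnea, and Rashid each take £20,000. The 2 shares of the deceased (Ines and Gita) are combined into a pool of £40,000.
That pool (£40,000) is divided at the grandchildren's generation into 5 shares of £8,000. Hanna, Jana, Ingrid, and Ulla each take £8,000. The remaining share for the deceased Wiremu (£8,000) is carried to the next generation.
That pool (£8,000) passes entirely to Joris, the sole taker at the great-grandchildren's generation.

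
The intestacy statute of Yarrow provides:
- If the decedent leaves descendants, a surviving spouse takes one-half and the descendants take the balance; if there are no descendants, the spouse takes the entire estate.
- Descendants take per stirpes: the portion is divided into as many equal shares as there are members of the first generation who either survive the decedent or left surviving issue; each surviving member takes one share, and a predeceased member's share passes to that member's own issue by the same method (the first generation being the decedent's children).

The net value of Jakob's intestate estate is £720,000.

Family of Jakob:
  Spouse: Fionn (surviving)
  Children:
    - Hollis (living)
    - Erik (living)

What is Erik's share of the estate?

Fionn takes one-half of £720,000 = £360,000. The remaining £360,000 passes to the descendants.
The descendants' portion (£360,000) is divided into 2 shares of £180,000: Hollis and Erik each take £180,000.

Erik receives £180,000.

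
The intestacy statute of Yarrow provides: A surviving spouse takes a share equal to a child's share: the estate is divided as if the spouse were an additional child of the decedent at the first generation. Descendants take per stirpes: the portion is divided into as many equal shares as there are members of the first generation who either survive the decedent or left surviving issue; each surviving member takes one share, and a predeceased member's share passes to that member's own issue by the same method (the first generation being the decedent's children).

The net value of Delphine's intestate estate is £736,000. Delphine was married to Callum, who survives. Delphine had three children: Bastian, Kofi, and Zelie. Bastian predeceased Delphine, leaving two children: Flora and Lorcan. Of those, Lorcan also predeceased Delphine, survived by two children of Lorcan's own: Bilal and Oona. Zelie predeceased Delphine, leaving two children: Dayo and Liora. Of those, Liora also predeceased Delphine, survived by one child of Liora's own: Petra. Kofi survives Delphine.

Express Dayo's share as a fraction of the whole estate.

The spouse counts as an additional share at the children's level, so there are 4 primary shares of £184,000. Callum takes one such share (£184,000).
The children's combined portion (£552,000) is divided into 3 shares of £184,000: Kofi takes £184,000; Bastian's £184,000 share passes to Bastian's issue; Zelie's £184,000 share passes to Zelie's issue.
Bastian's share (£184,000) is divided into 2 shares of £92,000: Flora takes £92,000; Lorcan's £92,000 share passes to Lorcan's issue.
Lorcan's share (£92,000) is divided into 2 shares of £46,000: Bilal and Oona each take £46,000.
Zelie's share (£184,000) is divided into 2 shares of £92,000: Dayo takes £92,000; Liora's £92,000 share passes to Liora's issue.
Liora's share (£92,000) passes entirely to Petra.

Dayo receives 1/8 of the estate.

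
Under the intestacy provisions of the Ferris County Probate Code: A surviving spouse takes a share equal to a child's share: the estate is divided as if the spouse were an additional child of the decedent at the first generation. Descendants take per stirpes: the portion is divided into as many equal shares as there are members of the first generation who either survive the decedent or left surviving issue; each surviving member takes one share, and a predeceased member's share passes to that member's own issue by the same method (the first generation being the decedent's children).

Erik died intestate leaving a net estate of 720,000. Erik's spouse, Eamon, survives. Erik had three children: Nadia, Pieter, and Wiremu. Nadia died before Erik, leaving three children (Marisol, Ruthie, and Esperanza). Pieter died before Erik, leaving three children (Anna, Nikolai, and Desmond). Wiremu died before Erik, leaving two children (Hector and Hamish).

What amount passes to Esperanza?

Esperanza receives 60,000.

The spouse counts as an additional share at the children's level, so there are 4 primary shares of 180,000. Eamon takes one such share (180,000).
The children's combined portion (540,000) is divided into 3 shares of 180,000: Nadia's 180,000 share passes to Nadia's issue; Pieter's 180,000 share passes to Pieter's issue; Wiremu's 180,000 share passes to Wiremu's issue.
Nadia's share (180,000) is divided into 3 shares of 60,000: Marisol, Ruthie, and Esperanza each take 60,000.
Pieter's share (180,000) is divided into 3 shares of 60,000: Anna, Nikolai, and Desmond each take 60,000.
Wiremu's share (180,000) is divided into 2 shares of 90,000: Hector and Hamish each take 90,000.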